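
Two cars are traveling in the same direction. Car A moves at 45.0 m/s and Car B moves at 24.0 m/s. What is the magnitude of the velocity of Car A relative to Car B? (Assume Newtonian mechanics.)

v_rel = |v_A - v_B| = |45.0 - 24.0| = 21.0 m/s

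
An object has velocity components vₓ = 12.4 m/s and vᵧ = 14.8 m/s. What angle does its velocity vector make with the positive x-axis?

θ = arctan(vᵧ/vₓ) = arctan(14.8/12.4) = 50.04°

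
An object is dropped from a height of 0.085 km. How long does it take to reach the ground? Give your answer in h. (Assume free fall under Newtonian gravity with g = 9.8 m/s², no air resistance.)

h = 0.085 km × 1000.0 = 85.0 m
t = √(2h/g) = √(2 × 85.0 / 9.8) = 4.16497 s
t = 4.16497 s / 3600.0 = 0.001157 h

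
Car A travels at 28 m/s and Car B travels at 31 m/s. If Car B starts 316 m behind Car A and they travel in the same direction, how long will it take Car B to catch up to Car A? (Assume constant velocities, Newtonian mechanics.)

Relative speed: v_rel = 31 - 28 = 3 m/s
Time to catch: t = d₀/v_rel = 316/3 = 105.33 s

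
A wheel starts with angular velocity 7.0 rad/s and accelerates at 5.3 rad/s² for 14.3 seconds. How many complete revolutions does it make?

θ = ω₀t + ½αt² = 7.0×14.3 + ½×5.3×14.3² = 641.9985 rad
Total revolutions = θ/(2π) = 641.9985/(2π) = 102.18
Complete revolutions = ⌊102.18⌋ = 102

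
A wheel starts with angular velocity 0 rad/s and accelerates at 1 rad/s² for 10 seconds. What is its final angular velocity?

ω = ω₀ + αt = 0 + 1 × 10 = 10 rad/s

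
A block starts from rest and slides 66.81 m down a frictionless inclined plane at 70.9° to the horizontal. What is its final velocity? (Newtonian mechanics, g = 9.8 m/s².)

a = g sin(θ) = 9.8 × sin(70.9°) = 9.2605 m/s²
v = √(2ad) = √(2 × 9.2605 × 66.81) = 35.18 m/s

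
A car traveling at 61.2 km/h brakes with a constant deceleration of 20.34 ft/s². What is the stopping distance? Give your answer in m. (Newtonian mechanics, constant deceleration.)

v₀ = 61.2 km/h × 0.2777777777777778 = 17.0 m/s
a = 20.34 ft/s² × 0.3048 = 6.19963 m/s²
d = v₀² / (2a) = 17.0² / (2 × 6.19963) = 289.0 / 12.3993 = 23.31 m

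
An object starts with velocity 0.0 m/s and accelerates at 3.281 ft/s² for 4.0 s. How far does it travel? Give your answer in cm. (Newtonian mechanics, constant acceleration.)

a = 3.281 ft/s² × 0.3048 = 1.00005 m/s²
d = v₀ × t + ½ × a × t² = 0.0 × 4.0 + 0.5 × 1.00005 × 4.0² = 8.0004 m
d = 8.0004 m / 0.01 = 800.0 cm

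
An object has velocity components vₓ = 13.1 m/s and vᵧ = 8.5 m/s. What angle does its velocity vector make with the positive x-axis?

θ = arctan(vᵧ/vₓ) = arctan(8.5/13.1) = 32.98°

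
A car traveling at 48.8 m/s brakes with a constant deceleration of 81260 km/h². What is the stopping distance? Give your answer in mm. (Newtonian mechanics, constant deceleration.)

a = 81260 km/h² × 7.716049382716049e-05 = 6.27006 m/s²
d = v₀² / (2a) = 48.8² / (2 × 6.27006) = 2381.44 / 12.5401 = 189.906 m
d = 189.906 m / 0.001 = 189900 mm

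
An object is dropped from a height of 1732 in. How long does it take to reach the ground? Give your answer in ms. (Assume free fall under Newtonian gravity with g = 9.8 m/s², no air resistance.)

h = 1732 in × 0.0254 = 43.9928 m
t = √(2h/g) = √(2 × 43.9928 / 9.8) = 2.99635 s
t = 2.99635 s / 0.001 = 2996 ms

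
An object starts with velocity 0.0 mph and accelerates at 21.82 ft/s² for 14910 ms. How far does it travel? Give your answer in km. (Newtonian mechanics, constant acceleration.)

v₀ = 0.0 mph × 0.44704 = 0.0 m/s
a = 21.82 ft/s² × 0.3048 = 6.65074 m/s²
t = 14910 ms × 0.001 = 14.91 s
d = v₀ × t + ½ × a × t² = 0.0 × 14.91 + 0.5 × 6.65074 × 14.91² = 739.257 m
d = 739.257 m / 1000.0 = 0.7393 km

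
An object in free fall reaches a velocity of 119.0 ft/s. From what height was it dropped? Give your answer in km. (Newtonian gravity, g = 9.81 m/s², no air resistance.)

v = 119.0 ft/s × 0.3048 = 36.2712 m/s
h = v² / (2g) = 36.2712² / (2 × 9.81) = 67.054 m
h = 67.054 m / 1000.0 = 0.06705 km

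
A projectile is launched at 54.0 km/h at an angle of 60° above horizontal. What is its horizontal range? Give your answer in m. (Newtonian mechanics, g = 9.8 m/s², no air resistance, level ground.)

v₀ = 54.0 km/h × 0.2777777777777778 = 15.0 m/s
R = v₀² × sin(2θ) / g = 15.0² × sin(2 × 60°) / 9.8 = 225.0 × 0.866025 / 9.8 = 19.88 m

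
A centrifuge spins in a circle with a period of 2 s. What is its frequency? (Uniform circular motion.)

f = 1/T = 1/2 = 0.5 Hz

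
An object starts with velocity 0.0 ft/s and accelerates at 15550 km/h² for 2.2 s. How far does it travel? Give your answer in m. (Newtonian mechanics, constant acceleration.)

v₀ = 0.0 ft/s × 0.3048 = 0.0 m/s
a = 15550 km/h² × 7.716049382716049e-05 = 1.19985 m/s²
d = v₀ × t + ½ × a × t² = 0.0 × 2.2 + 0.5 × 1.19985 × 2.2² = 2.904 m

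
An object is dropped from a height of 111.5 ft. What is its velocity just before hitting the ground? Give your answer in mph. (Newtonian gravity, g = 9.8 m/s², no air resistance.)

h = 111.5 ft × 0.3048 = 33.9852 m
v = √(2gh) = √(2 × 9.8 × 33.9852) = 25.8091 m/s
v = 25.8091 m/s / 0.44704 = 57.73 mph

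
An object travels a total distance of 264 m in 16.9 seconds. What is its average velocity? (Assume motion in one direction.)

v_avg = Δd / Δt = 264 / 16.9 = 15.62 m/s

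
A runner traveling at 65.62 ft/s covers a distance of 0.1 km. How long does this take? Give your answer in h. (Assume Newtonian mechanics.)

d = 0.1 km × 1000.0 = 100.0 m
v = 65.62 ft/s × 0.3048 = 20.001 m/s
t = d / v = 100.0 / 20.001 = 4.99975 s
t = 4.99975 s / 3600.0 = 0.001389 h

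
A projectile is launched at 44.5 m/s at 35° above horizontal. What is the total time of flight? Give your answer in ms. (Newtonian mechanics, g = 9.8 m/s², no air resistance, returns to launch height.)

T = 2 × v₀ × sin(θ) / g = 2 × 44.5 × sin(35°) / 9.8 = 2 × 44.5 × 0.573576 / 9.8 = 5.20901 s
T = 5.20901 s / 0.001 = 5209 ms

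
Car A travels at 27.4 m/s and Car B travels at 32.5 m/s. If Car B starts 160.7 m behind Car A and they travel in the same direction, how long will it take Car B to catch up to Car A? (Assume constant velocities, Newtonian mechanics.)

Relative speed: v_rel = 32.5 - 27.4 = 5.1 m/s
Time to catch: t = d₀/v_rel = 160.7/5.1 = 31.51 s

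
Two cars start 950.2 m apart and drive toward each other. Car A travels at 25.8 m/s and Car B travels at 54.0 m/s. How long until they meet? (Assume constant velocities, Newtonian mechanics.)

Combined speed: v_combined = 25.8 + 54.0 = 79.8 m/s
Time to meet: t = d/v_combined = 950.2/79.8 = 11.91 s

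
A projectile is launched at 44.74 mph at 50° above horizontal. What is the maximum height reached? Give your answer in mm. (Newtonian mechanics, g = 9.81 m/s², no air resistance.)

v₀ = 44.74 mph × 0.44704 = 20.0006 m/s
H = v₀² × sin²(θ) / (2g) = 20.0006² × sin(50°)² / (2 × 9.81) = 400.024 × 0.586824 / 19.62 = 11.9645 m
H = 11.9645 m / 0.001 = 11960 mm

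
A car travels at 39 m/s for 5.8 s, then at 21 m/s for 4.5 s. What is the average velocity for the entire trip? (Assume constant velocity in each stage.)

d₁ = v₁t₁ = 39 × 5.8 = 226.2 m
d₂ = v₂t₂ = 21 × 4.5 = 94.5 m
d_total = 320.7 m, t_total = 10.3 s
v_avg = d_total/t_total = 320.7/10.3 = 31.14 m/s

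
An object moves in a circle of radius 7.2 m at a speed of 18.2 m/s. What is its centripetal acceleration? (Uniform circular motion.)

a_c = v²/r = 18.2²/7.2 = 331.24/7.2 = 46.01 m/s²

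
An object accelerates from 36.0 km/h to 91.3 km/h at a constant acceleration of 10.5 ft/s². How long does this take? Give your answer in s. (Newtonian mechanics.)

v₀ = 36.0 km/h × 0.2777777777777778 = 10.0 m/s
v = 91.3 km/h × 0.2777777777777778 = 25.3611 m/s
a = 10.5 ft/s² × 0.3048 = 3.2004 m/s²
t = (v - v₀) / a = (25.3611 - 10.0) / 3.2004 = 4.8 s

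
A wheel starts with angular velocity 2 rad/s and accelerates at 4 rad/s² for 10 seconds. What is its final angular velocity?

ω = ω₀ + αt = 2 + 4 × 10 = 42 rad/s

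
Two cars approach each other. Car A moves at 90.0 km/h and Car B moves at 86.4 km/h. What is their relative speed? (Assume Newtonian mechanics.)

v_rel = v_A + v_B = 90.0 + 86.4 = 176.4 km/h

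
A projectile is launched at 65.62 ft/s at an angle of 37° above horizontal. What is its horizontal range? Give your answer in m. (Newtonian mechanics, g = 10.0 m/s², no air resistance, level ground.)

v₀ = 65.62 ft/s × 0.3048 = 20.001 m/s
R = v₀² × sin(2θ) / g = 20.001² × sin(2 × 37°) / 10.0 = 400.04 × 0.961262 / 10.0 = 38.45 m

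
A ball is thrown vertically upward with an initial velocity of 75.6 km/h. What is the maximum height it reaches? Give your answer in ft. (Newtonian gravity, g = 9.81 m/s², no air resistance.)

v₀ = 75.6 km/h × 0.2777777777777778 = 21.0 m/s
h_max = v₀² / (2g) = 21.0² / (2 × 9.81) = 441.0 / 19.62 = 22.4771 m
h_max = 22.4771 m / 0.3048 = 73.74 ft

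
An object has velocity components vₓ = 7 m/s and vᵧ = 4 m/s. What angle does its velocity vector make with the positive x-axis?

θ = arctan(vᵧ/vₓ) = arctan(4/7) = 29.74°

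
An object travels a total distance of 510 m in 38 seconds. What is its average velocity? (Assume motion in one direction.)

v_avg = Δd / Δt = 510 / 38 = 13.42 m/s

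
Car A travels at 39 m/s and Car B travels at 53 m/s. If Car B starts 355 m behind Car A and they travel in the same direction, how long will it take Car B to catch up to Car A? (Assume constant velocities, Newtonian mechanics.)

Relative speed: v_rel = 53 - 39 = 14 m/s
Time to catch: t = d₀/v_rel = 355/14 = 25.36 s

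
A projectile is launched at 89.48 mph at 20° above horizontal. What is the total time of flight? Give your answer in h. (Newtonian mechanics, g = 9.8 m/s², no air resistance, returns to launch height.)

v₀ = 89.48 mph × 0.44704 = 40.0011 m/s
T = 2 × v₀ × sin(θ) / g = 2 × 40.0011 × sin(20°) / 9.8 = 2 × 40.0011 × 0.34202 / 9.8 = 2.79208 s
T = 2.79208 s / 3600.0 = 0.0007756 h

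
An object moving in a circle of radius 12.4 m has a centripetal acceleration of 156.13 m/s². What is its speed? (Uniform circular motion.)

v = √(a_c × r) = √(156.13 × 12.4) = 44.0 m/s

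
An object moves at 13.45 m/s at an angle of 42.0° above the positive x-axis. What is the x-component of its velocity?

vₓ = v cos(θ) = 13.45 × cos(42.0°) = 10.0 m/s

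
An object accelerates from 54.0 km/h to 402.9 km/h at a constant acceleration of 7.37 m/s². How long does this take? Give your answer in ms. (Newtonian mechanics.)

v₀ = 54.0 km/h × 0.2777777777777778 = 15.0 m/s
v = 402.9 km/h × 0.2777777777777778 = 111.917 m/s
t = (v - v₀) / a = (111.917 - 15.0) / 7.37 = 13.1502 s
t = 13.1502 s / 0.001 = 13150 ms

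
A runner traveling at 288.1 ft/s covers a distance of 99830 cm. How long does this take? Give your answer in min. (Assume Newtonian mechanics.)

d = 99830 cm × 0.01 = 998.3 m
v = 288.1 ft/s × 0.3048 = 87.8129 m/s
t = d / v = 998.3 / 87.8129 = 11.3685 s
t = 11.3685 s / 60.0 = 0.1895 min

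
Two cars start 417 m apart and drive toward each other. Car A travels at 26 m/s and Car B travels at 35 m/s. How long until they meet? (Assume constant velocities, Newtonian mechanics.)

Combined speed: v_combined = 26 + 35 = 61 m/s
Time to meet: t = d/v_combined = 417/61 = 6.84 s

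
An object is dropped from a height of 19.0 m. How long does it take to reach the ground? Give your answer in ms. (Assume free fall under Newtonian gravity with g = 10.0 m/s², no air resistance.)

t = √(2h/g) = √(2 × 19.0 / 10.0) = 1.94936 s
t = 1.94936 s / 0.001 = 1949 ms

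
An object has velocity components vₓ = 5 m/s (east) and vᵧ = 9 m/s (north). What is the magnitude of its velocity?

|v| = √(vₓ² + vᵧ²) = √(5² + 9²) = √(106) = 10.3 m/s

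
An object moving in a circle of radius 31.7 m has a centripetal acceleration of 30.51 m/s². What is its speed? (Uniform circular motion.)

v = √(a_c × r) = √(30.51 × 31.7) = 31.1 m/s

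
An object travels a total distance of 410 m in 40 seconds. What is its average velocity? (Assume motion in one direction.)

v_avg = Δd / Δt = 410 / 40 = 10.25 m/s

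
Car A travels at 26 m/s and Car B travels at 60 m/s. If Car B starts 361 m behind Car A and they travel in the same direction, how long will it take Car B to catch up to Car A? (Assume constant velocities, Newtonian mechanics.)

Relative speed: v_rel = 60 - 26 = 34 m/s
Time to catch: t = d₀/v_rel = 361/34 = 10.62 s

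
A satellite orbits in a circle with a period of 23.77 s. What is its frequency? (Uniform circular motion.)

f = 1/T = 1/23.77 = 0.0421 Hz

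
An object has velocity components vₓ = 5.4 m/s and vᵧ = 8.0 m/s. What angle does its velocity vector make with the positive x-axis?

θ = arctan(vᵧ/vₓ) = arctan(8.0/5.4) = 55.98°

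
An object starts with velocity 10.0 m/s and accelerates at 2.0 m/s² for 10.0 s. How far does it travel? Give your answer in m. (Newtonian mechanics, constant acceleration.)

d = v₀ × t + ½ × a × t² = 10.0 × 10.0 + 0.5 × 2.0 × 10.0² = 200.0 m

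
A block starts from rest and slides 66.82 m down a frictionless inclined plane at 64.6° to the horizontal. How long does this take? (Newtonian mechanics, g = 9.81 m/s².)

a = g sin(θ) = 9.81 × sin(64.6°) = 8.8617 m/s²
t = √(2d/a) = √(2 × 66.82 / 8.8617) = 3.88 s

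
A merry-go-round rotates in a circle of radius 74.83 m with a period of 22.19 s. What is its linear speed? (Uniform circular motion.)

v = 2πr/T = 2π×74.83/22.19 = 21.19 m/s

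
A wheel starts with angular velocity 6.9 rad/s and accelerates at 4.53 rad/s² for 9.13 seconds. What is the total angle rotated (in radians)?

θ = ω₀t + ½αt² = 6.9×9.13 + ½×4.53×9.13² = 251.8 rad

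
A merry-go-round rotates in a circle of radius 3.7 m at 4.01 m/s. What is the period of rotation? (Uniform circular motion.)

T = 2πr/v = 2π×3.7/4.01 = 5.8 s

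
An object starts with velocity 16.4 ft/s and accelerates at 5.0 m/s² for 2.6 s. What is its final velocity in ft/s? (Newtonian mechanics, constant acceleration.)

v₀ = 16.4 ft/s × 0.3048 = 4.99872 m/s
v = v₀ + a × t = 4.99872 + 5.0 × 2.6 = 17.9987 m/s
v = 17.9987 m/s / 0.3048 = 59.05 ft/s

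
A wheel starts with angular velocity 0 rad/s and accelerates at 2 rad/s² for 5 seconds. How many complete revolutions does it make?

θ = ω₀t + ½αt² = 0×5 + ½×2×5² = 25.0 rad
Total revolutions = θ/(2π) = 25.0/(2π) = 3.98
Complete revolutions = ⌊3.98⌋ = 3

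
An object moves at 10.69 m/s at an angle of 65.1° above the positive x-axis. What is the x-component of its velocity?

vₓ = v cos(θ) = 10.69 × cos(65.1°) = 4.5 m/s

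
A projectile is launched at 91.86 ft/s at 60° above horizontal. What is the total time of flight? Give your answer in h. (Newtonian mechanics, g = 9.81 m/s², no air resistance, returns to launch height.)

v₀ = 91.86 ft/s × 0.3048 = 27.9989 m/s
T = 2 × v₀ × sin(θ) / g = 2 × 27.9989 × sin(60°) / 9.81 = 2 × 27.9989 × 0.866025 / 9.81 = 4.94348 s
T = 4.94348 s / 3600.0 = 0.001373 h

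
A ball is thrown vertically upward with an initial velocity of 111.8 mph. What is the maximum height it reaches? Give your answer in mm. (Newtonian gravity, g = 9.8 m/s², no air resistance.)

v₀ = 111.8 mph × 0.44704 = 49.9791 m/s
h_max = v₀² / (2g) = 49.9791² / (2 × 9.8) = 2497.91 / 19.6 = 127.444 m
h_max = 127.444 m / 0.001 = 127400 mm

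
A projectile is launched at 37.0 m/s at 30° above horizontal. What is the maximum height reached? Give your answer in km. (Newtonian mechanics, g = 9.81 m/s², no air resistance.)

H = v₀² × sin²(θ) / (2g) = 37.0² × sin(30°)² / (2 × 9.81) = 1369.0 × 0.25 / 19.62 = 17.4439 m
H = 17.4439 m / 1000.0 = 0.01744 km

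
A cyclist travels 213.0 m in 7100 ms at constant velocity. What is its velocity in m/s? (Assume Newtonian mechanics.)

t = 7100 ms × 0.001 = 7.1 s
v = d / t = 213.0 / 7.1 = 30.0 m/s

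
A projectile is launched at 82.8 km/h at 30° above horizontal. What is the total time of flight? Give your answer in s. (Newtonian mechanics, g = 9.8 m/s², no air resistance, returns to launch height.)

v₀ = 82.8 km/h × 0.2777777777777778 = 23.0 m/s
T = 2 × v₀ × sin(θ) / g = 2 × 23.0 × sin(30°) / 9.8 = 2 × 23.0 × 0.5 / 9.8 = 2.347 s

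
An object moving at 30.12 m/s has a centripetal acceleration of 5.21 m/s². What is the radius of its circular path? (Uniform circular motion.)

r = v²/a_c = 30.12²/5.21 = 174.13 m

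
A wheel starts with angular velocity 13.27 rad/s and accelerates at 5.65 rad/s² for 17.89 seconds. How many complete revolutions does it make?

θ = ω₀t + ½αt² = 13.27×17.89 + ½×5.65×17.89² = 1141.5474825 rad
Total revolutions = θ/(2π) = 1141.5474825/(2π) = 181.68
Complete revolutions = ⌊181.68⌋ = 181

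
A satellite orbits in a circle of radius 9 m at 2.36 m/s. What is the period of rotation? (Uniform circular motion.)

T = 2πr/v = 2π×9/2.36 = 23.96 s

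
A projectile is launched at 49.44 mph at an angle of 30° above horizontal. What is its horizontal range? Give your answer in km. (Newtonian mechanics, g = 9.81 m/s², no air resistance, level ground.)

v₀ = 49.44 mph × 0.44704 = 22.1017 m/s
R = v₀² × sin(2θ) / g = 22.1017² × sin(2 × 30°) / 9.81 = 488.485 × 0.866025 / 9.81 = 43.1234 m
R = 43.1234 m / 1000.0 = 0.04312 km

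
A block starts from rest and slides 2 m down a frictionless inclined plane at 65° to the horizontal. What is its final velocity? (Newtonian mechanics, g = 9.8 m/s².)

a = g sin(θ) = 9.8 × sin(65°) = 8.8818 m/s²
v = √(2ad) = √(2 × 8.8818 × 2) = 5.96 m/s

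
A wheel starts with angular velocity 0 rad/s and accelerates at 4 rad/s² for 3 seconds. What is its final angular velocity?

ω = ω₀ + αt = 0 + 4 × 3 = 12 rad/s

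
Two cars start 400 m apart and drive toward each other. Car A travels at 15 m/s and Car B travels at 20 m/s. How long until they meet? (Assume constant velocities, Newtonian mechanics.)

Combined speed: v_combined = 15 + 20 = 35 m/s
Time to meet: t = d/v_combined = 400/35 = 11.43 s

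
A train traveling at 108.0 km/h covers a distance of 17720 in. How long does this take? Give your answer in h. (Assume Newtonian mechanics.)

d = 17720 in × 0.0254 = 450.088 m
v = 108.0 km/h × 0.2777777777777778 = 30.0 m/s
t = d / v = 450.088 / 30.0 = 15.0029 s
t = 15.0029 s / 3600.0 = 0.004167 h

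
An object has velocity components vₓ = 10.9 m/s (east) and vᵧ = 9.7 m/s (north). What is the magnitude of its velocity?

|v| = √(vₓ² + vᵧ²) = √(10.9² + 9.7²) = √(212.9) = 14.59 m/s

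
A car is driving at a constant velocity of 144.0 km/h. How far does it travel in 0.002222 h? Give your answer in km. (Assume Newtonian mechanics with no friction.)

v = 144.0 km/h × 0.2777777777777778 = 40.0 m/s
t = 0.002222 h × 3600.0 = 7.9992 s
d = v × t = 40.0 × 7.9992 = 319.968 m
d = 319.968 m / 1000.0 = 0.32 km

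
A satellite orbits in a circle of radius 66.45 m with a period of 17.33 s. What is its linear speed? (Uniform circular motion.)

v = 2πr/T = 2π×66.45/17.33 = 24.09 m/s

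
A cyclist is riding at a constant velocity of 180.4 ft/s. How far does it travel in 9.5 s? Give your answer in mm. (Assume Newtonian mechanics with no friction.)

v = 180.4 ft/s × 0.3048 = 54.9859 m/s
d = v × t = 54.9859 × 9.5 = 522.366 m
d = 522.366 m / 0.001 = 522400 mm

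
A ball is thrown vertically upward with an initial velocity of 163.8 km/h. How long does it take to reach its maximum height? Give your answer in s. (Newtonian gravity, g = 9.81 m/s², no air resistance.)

v₀ = 163.8 km/h × 0.2777777777777778 = 45.5 m/s
t_up = v₀ / g = 45.5 / 9.81 = 4.638 s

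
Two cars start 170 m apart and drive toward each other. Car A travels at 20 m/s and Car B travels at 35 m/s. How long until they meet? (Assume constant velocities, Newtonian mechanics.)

Combined speed: v_combined = 20 + 35 = 55 m/s
Time to meet: t = d/v_combined = 170/55 = 3.09 s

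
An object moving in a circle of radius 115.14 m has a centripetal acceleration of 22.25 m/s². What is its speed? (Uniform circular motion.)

v = √(a_c × r) = √(22.25 × 115.14) = 50.61 m/s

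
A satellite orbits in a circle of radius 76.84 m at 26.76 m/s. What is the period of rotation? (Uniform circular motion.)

T = 2πr/v = 2π×76.84/26.76 = 18.04 s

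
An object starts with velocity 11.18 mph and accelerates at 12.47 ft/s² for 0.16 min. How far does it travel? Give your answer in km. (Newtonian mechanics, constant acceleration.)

v₀ = 11.18 mph × 0.44704 = 4.99791 m/s
a = 12.47 ft/s² × 0.3048 = 3.80086 m/s²
t = 0.16 min × 60.0 = 9.6 s
d = v₀ × t + ½ × a × t² = 4.99791 × 9.6 + 0.5 × 3.80086 × 9.6² = 223.124 m
d = 223.124 m / 1000.0 = 0.2231 km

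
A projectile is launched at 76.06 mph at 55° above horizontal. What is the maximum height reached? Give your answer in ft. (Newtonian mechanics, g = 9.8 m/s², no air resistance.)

v₀ = 76.06 mph × 0.44704 = 34.0019 m/s
H = v₀² × sin²(θ) / (2g) = 34.0019² × sin(55°)² / (2 × 9.8) = 1156.13 × 0.67101 / 19.6 = 39.5803 m
H = 39.5803 m / 0.3048 = 129.9 ft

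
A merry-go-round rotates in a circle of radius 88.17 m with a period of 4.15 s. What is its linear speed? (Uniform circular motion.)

v = 2πr/T = 2π×88.17/4.15 = 133.49 m/s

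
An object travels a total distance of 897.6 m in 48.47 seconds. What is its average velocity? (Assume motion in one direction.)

v_avg = Δd / Δt = 897.6 / 48.47 = 18.52 m/s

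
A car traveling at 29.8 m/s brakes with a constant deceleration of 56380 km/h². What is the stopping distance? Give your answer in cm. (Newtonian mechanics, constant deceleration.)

a = 56380 km/h² × 7.716049382716049e-05 = 4.35031 m/s²
d = v₀² / (2a) = 29.8² / (2 × 4.35031) = 888.04 / 8.70062 = 102.066 m
d = 102.066 m / 0.01 = 10210 cm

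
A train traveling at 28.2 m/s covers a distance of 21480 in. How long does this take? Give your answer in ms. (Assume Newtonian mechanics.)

d = 21480 in × 0.0254 = 545.592 m
t = d / v = 545.592 / 28.2 = 19.3472 s
t = 19.3472 s / 0.001 = 19350 ms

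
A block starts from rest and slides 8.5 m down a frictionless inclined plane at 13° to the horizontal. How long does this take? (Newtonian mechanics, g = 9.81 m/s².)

a = g sin(θ) = 9.81 × sin(13°) = 2.2068 m/s²
t = √(2d/a) = √(2 × 8.5 / 2.2068) = 2.78 s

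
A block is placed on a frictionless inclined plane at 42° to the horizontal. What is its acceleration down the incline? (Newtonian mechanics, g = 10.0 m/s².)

a = g sin(θ) = 10.0 × sin(42°) = 10.0 × 0.6691 = 6.69 m/s²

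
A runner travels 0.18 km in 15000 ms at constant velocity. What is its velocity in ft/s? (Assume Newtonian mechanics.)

d = 0.18 km × 1000.0 = 180.0 m
t = 15000 ms × 0.001 = 15.0 s
v = d / t = 180.0 / 15.0 = 12.0 m/s
v = 12.0 m/s / 0.3048 = 39.37 ft/s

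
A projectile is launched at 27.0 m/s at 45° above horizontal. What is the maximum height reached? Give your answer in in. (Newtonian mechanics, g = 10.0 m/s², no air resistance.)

H = v₀² × sin²(θ) / (2g) = 27.0² × sin(45°)² / (2 × 10.0) = 729.0 × 0.5 / 20.0 = 18.225 m
H = 18.225 m / 0.0254 = 717.5 in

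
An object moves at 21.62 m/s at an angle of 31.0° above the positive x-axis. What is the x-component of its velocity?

vₓ = v cos(θ) = 21.62 × cos(31.0°) = 18.53 m/s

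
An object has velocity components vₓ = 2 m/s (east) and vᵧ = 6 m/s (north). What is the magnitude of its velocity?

|v| = √(vₓ² + vᵧ²) = √(2² + 6²) = √(40) = 6.32 m/s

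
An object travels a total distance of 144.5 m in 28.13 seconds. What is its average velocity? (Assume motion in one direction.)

v_avg = Δd / Δt = 144.5 / 28.13 = 5.14 m/s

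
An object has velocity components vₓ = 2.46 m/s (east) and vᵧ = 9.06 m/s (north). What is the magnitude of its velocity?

|v| = √(vₓ² + vᵧ²) = √(2.46² + 9.06²) = √(88.1352) = 9.39 m/s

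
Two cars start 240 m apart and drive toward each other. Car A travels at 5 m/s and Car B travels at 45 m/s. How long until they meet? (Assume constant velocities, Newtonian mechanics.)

Combined speed: v_combined = 5 + 45 = 50 m/s
Time to meet: t = d/v_combined = 240/50 = 4.8 s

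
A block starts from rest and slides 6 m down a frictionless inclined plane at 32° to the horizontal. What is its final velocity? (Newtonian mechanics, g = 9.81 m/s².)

a = g sin(θ) = 9.81 × sin(32°) = 5.1985 m/s²
v = √(2ad) = √(2 × 5.1985 × 6) = 7.9 m/s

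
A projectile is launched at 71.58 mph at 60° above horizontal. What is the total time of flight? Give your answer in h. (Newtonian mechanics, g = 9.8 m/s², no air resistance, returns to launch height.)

v₀ = 71.58 mph × 0.44704 = 31.9991 m/s
T = 2 × v₀ × sin(θ) / g = 2 × 31.9991 × sin(60°) / 9.8 = 2 × 31.9991 × 0.866025 / 9.8 = 5.65551 s
T = 5.65551 s / 3600.0 = 0.001571 h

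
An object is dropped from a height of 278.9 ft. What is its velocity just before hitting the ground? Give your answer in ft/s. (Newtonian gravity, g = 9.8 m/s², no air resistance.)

h = 278.9 ft × 0.3048 = 85.0087 m
v = √(2gh) = √(2 × 9.8 × 85.0087) = 40.8188 m/s
v = 40.8188 m/s / 0.3048 = 133.9 ft/s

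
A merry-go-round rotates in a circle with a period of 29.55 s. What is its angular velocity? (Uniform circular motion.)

ω = 2π/T = 2π/29.55 = 0.2126 rad/s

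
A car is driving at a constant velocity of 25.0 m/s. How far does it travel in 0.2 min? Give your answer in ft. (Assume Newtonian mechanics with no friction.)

t = 0.2 min × 60.0 = 12.0 s
d = v × t = 25.0 × 12.0 = 300.0 m
d = 300.0 m / 0.3048 = 984.3 ft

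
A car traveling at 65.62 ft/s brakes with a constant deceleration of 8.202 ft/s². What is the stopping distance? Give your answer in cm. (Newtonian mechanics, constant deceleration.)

v₀ = 65.62 ft/s × 0.3048 = 20.001 m/s
a = 8.202 ft/s² × 0.3048 = 2.49997 m/s²
d = v₀² / (2a) = 20.001² / (2 × 2.49997) = 400.04 / 4.99994 = 80.009 m
d = 80.009 m / 0.01 = 8001 cm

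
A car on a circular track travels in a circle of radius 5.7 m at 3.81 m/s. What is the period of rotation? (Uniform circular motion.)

T = 2πr/v = 2π×5.7/3.81 = 9.4 s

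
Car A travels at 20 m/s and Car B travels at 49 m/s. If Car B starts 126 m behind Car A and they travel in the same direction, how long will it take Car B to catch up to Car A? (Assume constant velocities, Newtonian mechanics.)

Relative speed: v_rel = 49 - 20 = 29 m/s
Time to catch: t = d₀/v_rel = 126/29 = 4.34 s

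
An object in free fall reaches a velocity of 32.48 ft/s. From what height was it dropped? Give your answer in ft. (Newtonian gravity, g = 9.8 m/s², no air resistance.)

v = 32.48 ft/s × 0.3048 = 9.8999 m/s
h = v² / (2g) = 9.8999² / (2 × 9.8) = 5.00041 m
h = 5.00041 m / 0.3048 = 16.41 ft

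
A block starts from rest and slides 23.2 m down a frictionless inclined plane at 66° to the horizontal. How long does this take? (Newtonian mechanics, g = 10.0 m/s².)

a = g sin(θ) = 10.0 × sin(66°) = 9.1355 m/s²
t = √(2d/a) = √(2 × 23.2 / 9.1355) = 2.25 s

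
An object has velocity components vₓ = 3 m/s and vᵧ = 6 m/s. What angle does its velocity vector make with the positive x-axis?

θ = arctan(vᵧ/vₓ) = arctan(6/3) = 63.43°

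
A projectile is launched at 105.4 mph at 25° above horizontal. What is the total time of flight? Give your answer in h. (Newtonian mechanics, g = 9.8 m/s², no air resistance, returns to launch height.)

v₀ = 105.4 mph × 0.44704 = 47.118 m/s
T = 2 × v₀ × sin(θ) / g = 2 × 47.118 × sin(25°) / 9.8 = 2 × 47.118 × 0.422618 / 9.8 = 4.06386 s
T = 4.06386 s / 3600.0 = 0.001129 h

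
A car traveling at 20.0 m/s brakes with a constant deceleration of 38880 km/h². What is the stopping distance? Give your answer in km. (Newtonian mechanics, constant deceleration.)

a = 38880 km/h² × 7.716049382716049e-05 = 3.0 m/s²
d = v₀² / (2a) = 20.0² / (2 × 3.0) = 400.0 / 6.0 = 66.6667 m
d = 66.6667 m / 1000.0 = 0.06667 km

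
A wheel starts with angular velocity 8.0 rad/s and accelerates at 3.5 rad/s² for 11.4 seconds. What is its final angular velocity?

ω = ω₀ + αt = 8.0 + 3.5 × 11.4 = 47.9 rad/s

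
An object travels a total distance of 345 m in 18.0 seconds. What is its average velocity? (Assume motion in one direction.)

v_avg = Δd / Δt = 345 / 18.0 = 19.17 m/s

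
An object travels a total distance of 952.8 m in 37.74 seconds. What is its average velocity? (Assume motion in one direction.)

v_avg = Δd / Δt = 952.8 / 37.74 = 25.25 m/s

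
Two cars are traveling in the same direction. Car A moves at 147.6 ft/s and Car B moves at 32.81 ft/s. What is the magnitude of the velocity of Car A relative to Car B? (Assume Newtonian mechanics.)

v_rel = |v_A - v_B| = |147.6 - 32.81| = 114.79 ft/s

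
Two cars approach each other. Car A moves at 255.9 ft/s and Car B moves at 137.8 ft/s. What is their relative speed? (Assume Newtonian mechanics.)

v_rel = v_A + v_B = 255.9 + 137.8 = 393.7 ft/s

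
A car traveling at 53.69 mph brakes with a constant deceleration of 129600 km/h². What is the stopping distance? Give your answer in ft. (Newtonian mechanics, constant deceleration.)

v₀ = 53.69 mph × 0.44704 = 24.0016 m/s
a = 129600 km/h² × 7.716049382716049e-05 = 10.0 m/s²
d = v₀² / (2a) = 24.0016² / (2 × 10.0) = 576.077 / 20.0 = 28.8039 m
d = 28.8039 m / 0.3048 = 94.5 ft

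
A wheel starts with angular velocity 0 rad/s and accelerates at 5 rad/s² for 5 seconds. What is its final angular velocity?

ω = ω₀ + αt = 0 + 5 × 5 = 25 rad/s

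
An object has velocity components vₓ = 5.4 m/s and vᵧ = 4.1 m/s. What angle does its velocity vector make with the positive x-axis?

θ = arctan(vᵧ/vₓ) = arctan(4.1/5.4) = 37.21°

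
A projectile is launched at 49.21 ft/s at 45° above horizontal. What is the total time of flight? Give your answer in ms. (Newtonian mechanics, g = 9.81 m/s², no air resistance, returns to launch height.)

v₀ = 49.21 ft/s × 0.3048 = 14.9992 m/s
T = 2 × v₀ × sin(θ) / g = 2 × 14.9992 × sin(45°) / 9.81 = 2 × 14.9992 × 0.707107 / 9.81 = 2.16229 s
T = 2.16229 s / 0.001 = 2162 ms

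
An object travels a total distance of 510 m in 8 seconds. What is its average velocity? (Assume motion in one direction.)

v_avg = Δd / Δt = 510 / 8 = 63.75 m/s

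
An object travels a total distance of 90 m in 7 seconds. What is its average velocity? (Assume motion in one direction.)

v_avg = Δd / Δt = 90 / 7 = 12.86 m/s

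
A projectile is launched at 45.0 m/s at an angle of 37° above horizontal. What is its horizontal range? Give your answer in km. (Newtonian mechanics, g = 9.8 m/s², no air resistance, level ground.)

R = v₀² × sin(2θ) / g = 45.0² × sin(2 × 37°) / 9.8 = 2025.0 × 0.961262 / 9.8 = 198.628 m
R = 198.628 m / 1000.0 = 0.1986 km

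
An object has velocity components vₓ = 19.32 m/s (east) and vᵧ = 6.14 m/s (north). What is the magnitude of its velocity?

|v| = √(vₓ² + vᵧ²) = √(19.32² + 6.14²) = √(410.962) = 20.27 m/s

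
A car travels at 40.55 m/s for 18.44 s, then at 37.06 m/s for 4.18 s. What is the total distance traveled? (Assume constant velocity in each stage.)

d₁ = v₁t₁ = 40.55 × 18.44 = 747.742 m
d₂ = v₂t₂ = 37.06 × 4.18 = 154.9108 m
d_total = 747.742 + 154.9108 = 902.65 m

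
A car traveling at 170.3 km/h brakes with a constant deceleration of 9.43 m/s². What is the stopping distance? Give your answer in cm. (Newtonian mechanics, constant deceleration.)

v₀ = 170.3 km/h × 0.2777777777777778 = 47.3056 m/s
d = v₀² / (2a) = 47.3056² / (2 × 9.43) = 2237.82 / 18.86 = 118.654 m
d = 118.654 m / 0.01 = 11870 cm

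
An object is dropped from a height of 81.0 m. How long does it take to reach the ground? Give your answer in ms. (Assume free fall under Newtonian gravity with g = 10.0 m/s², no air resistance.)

t = √(2h/g) = √(2 × 81.0 / 10.0) = 4.02492 s
t = 4.02492 s / 0.001 = 4025 ms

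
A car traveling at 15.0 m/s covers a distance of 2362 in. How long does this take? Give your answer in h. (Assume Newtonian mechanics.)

d = 2362 in × 0.0254 = 59.9948 m
t = d / v = 59.9948 / 15.0 = 3.99965 s
t = 3.99965 s / 3600.0 = 0.001111 h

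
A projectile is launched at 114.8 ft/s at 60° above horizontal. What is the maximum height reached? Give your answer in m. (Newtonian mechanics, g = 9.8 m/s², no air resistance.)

v₀ = 114.8 ft/s × 0.3048 = 34.991 m/s
H = v₀² × sin²(θ) / (2g) = 34.991² × sin(60°)² / (2 × 9.8) = 1224.37 × 0.75 / 19.6 = 46.85 m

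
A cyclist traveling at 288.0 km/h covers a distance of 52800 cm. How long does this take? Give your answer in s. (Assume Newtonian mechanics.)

d = 52800 cm × 0.01 = 528.0 m
v = 288.0 km/h × 0.2777777777777778 = 80.0 m/s
t = d / v = 528.0 / 80.0 = 6.6 s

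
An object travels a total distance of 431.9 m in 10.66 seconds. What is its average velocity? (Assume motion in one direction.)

v_avg = Δd / Δt = 431.9 / 10.66 = 40.52 m/s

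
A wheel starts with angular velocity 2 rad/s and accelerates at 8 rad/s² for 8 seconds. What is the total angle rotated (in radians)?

θ = ω₀t + ½αt² = 2×8 + ½×8×8² = 272.0 rad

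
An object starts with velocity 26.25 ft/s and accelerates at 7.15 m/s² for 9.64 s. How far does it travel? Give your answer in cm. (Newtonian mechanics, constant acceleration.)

v₀ = 26.25 ft/s × 0.3048 = 8.001 m/s
d = v₀ × t + ½ × a × t² = 8.001 × 9.64 + 0.5 × 7.15 × 9.64² = 409.353 m
d = 409.353 m / 0.01 = 40940 cm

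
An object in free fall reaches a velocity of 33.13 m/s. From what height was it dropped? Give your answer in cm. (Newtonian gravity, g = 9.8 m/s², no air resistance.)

h = v² / (2g) = 33.13² / (2 × 9.8) = 55.9998 m
h = 55.9998 m / 0.01 = 5600 cm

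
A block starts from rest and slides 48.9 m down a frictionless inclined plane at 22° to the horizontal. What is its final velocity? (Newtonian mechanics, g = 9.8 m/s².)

a = g sin(θ) = 9.8 × sin(22°) = 3.6711 m/s²
v = √(2ad) = √(2 × 3.6711 × 48.9) = 18.95 m/s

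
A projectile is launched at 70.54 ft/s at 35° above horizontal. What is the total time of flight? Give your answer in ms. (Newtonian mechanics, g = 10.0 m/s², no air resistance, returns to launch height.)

v₀ = 70.54 ft/s × 0.3048 = 21.5006 m/s
T = 2 × v₀ × sin(θ) / g = 2 × 21.5006 × sin(35°) / 10.0 = 2 × 21.5006 × 0.573576 / 10.0 = 2.46645 s
T = 2.46645 s / 0.001 = 2466 ms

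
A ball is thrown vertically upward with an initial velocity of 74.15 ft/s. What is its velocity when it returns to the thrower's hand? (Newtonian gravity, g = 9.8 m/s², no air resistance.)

By conservation of energy (no air resistance), the ball returns to the throw height with the same speed as launch, but directed downward.
|v_ground| = v₀ = 74.15 ft/s
v_ground = 74.15 ft/s (downward)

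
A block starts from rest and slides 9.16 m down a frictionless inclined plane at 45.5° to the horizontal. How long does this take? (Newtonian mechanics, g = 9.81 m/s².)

a = g sin(θ) = 9.81 × sin(45.5°) = 6.997 m/s²
t = √(2d/a) = √(2 × 9.16 / 6.997) = 1.62 s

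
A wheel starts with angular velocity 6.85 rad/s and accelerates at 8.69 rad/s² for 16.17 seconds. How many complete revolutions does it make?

θ = ω₀t + ½αt² = 6.85×16.17 + ½×8.69×16.17² = 1246.8468705 rad
Total revolutions = θ/(2π) = 1246.8468705/(2π) = 198.44
Complete revolutions = ⌊198.44⌋ = 198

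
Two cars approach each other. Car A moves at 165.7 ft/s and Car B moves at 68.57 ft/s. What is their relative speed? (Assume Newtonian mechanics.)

v_rel = v_A + v_B = 165.7 + 68.57 = 234.27 ft/s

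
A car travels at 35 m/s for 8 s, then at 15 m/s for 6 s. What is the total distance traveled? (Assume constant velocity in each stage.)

d₁ = v₁t₁ = 35 × 8 = 280 m
d₂ = v₂t₂ = 15 × 6 = 90 m
d_total = 280 + 90 = 370 m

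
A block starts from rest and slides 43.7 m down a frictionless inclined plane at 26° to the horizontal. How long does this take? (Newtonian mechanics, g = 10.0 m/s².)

a = g sin(θ) = 10.0 × sin(26°) = 4.3837 m/s²
t = √(2d/a) = √(2 × 43.7 / 4.3837) = 4.47 s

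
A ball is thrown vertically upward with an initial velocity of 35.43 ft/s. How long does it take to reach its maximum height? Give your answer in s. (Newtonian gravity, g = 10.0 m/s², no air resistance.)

v₀ = 35.43 ft/s × 0.3048 = 10.7991 m/s
t_up = v₀ / g = 10.7991 / 10.0 = 1.08 s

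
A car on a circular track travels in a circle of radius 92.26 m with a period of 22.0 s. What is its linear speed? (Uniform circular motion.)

v = 2πr/T = 2π×92.26/22.0 = 26.35 m/s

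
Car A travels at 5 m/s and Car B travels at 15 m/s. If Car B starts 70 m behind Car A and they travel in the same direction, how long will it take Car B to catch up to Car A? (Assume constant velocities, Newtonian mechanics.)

Relative speed: v_rel = 15 - 5 = 10 m/s
Time to catch: t = d₀/v_rel = 70/10 = 7.0 s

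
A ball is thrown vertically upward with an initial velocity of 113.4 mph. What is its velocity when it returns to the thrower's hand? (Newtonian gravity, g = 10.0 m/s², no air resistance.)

By conservation of energy (no air resistance), the ball returns to the throw height with the same speed as launch, but directed downward.
|v_ground| = v₀ = 113.4 mph
v_ground = 113.4 mph (downward)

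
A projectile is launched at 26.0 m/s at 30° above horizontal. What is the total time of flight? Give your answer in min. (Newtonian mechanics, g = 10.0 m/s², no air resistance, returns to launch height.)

T = 2 × v₀ × sin(θ) / g = 2 × 26.0 × sin(30°) / 10.0 = 2 × 26.0 × 0.5 / 10.0 = 2.6 s
T = 2.6 s / 60.0 = 0.04333 min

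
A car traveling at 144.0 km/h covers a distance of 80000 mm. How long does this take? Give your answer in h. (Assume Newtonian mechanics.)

d = 80000 mm × 0.001 = 80.0 m
v = 144.0 km/h × 0.2777777777777778 = 40.0 m/s
t = d / v = 80.0 / 40.0 = 2.0 s
t = 2.0 s / 3600.0 = 0.0005556 h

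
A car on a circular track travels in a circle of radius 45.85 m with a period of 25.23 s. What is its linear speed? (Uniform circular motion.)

v = 2πr/T = 2π×45.85/25.23 = 11.42 m/s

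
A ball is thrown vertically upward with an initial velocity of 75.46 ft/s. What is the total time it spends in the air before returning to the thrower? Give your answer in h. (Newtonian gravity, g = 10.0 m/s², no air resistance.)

v₀ = 75.46 ft/s × 0.3048 = 23.0002 m/s
t_total = 2 × v₀ / g = 2 × 23.0002 / 10.0 = 4.60004 s
t_total = 4.60004 s / 3600.0 = 0.001278 h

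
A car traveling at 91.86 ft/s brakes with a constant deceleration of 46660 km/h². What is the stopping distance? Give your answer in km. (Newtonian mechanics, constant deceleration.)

v₀ = 91.86 ft/s × 0.3048 = 27.9989 m/s
a = 46660 km/h² × 7.716049382716049e-05 = 3.60031 m/s²
d = v₀² / (2a) = 27.9989² / (2 × 3.60031) = 783.938 / 7.20062 = 108.871 m
d = 108.871 m / 1000.0 = 0.1089 km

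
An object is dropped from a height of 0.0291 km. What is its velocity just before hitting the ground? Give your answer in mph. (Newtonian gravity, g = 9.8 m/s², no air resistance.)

h = 0.0291 km × 1000.0 = 29.1 m
v = √(2gh) = √(2 × 9.8 × 29.1) = 23.8822 m/s
v = 23.8822 m/s / 0.44704 = 53.42 mph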